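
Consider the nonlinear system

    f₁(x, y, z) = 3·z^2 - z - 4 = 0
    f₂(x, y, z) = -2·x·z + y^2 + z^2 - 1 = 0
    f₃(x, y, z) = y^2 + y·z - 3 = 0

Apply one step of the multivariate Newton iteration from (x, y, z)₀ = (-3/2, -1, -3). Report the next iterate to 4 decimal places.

(-0.8404, -1.0737, -1.6316)

At (-3/2, -1, -3): F = (26.0000, 0.0000, 1.0000).
Jacobian J = [[0, 0, 6·z - 1], [-2·z, 2·y, -2·x + 2·z], [0, 2·y + z, y]].
At the point, J = [[0.0000, 0.0000, -19.0000], [6.0000, -2.0000, -3.0000], [0.0000, -5.0000, -1.0000]] (det J = 570.0000).
Solving J·Δ = −F gives Δ = (0.6596, -0.0737, 1.3684).
Then the next iterate is (x, y, z)₁ = (-0.8404, -1.0737, -1.6316).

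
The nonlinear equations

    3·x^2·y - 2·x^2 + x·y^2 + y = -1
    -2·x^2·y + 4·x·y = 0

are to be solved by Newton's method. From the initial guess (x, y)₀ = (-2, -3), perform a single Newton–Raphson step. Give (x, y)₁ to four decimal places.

At (-2, -3): F = (-64.0000, 48.0000).
Jacobian J = [[6·x·y - 4·x + y^2, 3·x^2 + 2·x·y + 1], [-4·x·y + 4·y, -2·x^2 + 4·x]].
At the point, J = [[53.0000, 25.0000], [-36.0000, -16.0000]] (det J = 52.0000).
Solving J·Δ = −F gives Δ = (3.3846, -4.6154).
Then the next iterate is (x, y)₁ = (1.3846, -7.6154).

(1.3846, -7.6154)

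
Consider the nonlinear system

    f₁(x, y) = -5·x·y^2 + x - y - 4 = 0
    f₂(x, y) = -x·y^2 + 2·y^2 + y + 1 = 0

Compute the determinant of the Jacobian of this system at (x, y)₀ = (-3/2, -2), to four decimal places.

J = [[-5·y^2 + 1, -10·x·y - 1], [-y^2, -2·x·y + 4·y + 1]].
At the point, J = [[-19.0000, -31.0000], [-4.0000, -13.0000]].
det J = 123.0000.

123.0000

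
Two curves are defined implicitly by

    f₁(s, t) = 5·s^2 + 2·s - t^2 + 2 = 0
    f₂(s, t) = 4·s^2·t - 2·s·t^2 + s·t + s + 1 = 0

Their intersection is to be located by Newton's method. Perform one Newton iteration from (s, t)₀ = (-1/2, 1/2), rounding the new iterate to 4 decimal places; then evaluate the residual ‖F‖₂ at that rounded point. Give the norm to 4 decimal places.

2.9260

At (-1/2, 1/2): F = (2.0000, 1.0000).
Jacobian J = [[10·s + 2, -2·t], [8·s·t - 2·t^2 + t + 1, 4·s^2 - 4·s·t + s]].
At the point, J = [[-3.0000, -1.0000], [-1.0000, 1.5000]] (det J = -5.5000).
Solving J·Δ = −F gives Δ = (0.7273, -0.1818).
Then the next iterate is (s, t)₁ = (0.2273, 0.3182).
Re-evaluating at (0.2273, 0.3182): F = (2.611675, 1.319358), so ‖F‖₂ = 2.9260.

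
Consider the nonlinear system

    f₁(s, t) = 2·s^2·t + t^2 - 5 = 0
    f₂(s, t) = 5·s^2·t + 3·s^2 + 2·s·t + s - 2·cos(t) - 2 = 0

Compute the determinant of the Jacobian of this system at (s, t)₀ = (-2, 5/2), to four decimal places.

384.0611

J = [[4·s·t, 2·s^2 + 2·t], [10·s·t + 6·s + 2·t + 1, 5·s^2 + 2·s + 2·sin(t)]].
At the point, J = [[-20.0000, 13.0000], [-56.0000, 17.196944]].
det J = 384.0611.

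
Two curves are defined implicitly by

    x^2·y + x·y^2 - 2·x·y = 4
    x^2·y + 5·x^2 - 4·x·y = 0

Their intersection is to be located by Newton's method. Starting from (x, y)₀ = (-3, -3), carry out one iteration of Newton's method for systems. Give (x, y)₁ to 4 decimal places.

(-1.5541, -2.1429)

At (-3, -3): F = (-76.0000, -18.0000).
Jacobian J = [[2·x·y + y^2 - 2·y, x^2 + 2·x·y - 2·x], [2·x·y + 10·x - 4·y, x^2 - 4·x]].
At the point, J = [[33.0000, 33.0000], [0.0000, 21.0000]] (det J = 693.0000).
Solving J·Δ = −F gives Δ = (1.4459, 0.8571).
Then the next iterate is (x, y)₁ = (-1.5541, -2.1429).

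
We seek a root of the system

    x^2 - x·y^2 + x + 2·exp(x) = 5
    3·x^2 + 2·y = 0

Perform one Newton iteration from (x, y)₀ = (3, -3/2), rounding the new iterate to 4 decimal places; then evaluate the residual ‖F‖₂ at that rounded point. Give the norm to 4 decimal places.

13.9377

At (3, -3/2): F = (40.421074, 24.0000).
Jacobian J = [[2·x - y^2 + 2·exp(x) + 1, -2·x·y], [6·x, 2]].
At the point, J = [[44.921074, 9.0000], [18.0000, 2.0000]] (det J = -72.157852).
Solving J·Δ = −F gives Δ = (-1.8731, 4.8578).
Then the next iterate is (x, y)₁ = (1.1269, 3.3578).
Re-evaluating at (1.1269, 3.3578): F = (-9.136642, 10.525311), so ‖F‖₂ = 13.9377.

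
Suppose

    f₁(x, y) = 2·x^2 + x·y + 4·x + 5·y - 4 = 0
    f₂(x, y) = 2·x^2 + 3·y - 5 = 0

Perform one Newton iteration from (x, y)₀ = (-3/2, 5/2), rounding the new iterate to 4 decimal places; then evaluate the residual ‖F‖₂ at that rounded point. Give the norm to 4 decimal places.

0.8801

At (-3/2, 5/2): F = (3.2500, 7.0000).
Jacobian J = [[4·x + y + 4, x + 5], [4·x, 3]].
At the point, J = [[0.5000, 3.5000], [-6.0000, 3.0000]] (det J = 22.5000).
Solving J·Δ = −F gives Δ = (0.6556, -1.0222).
Then the next iterate is (x, y)₁ = (-0.8444, 1.4778).
Re-evaluating at (-0.8444, 1.4778): F = (0.189568, 0.859423), so ‖F‖₂ = 0.8801.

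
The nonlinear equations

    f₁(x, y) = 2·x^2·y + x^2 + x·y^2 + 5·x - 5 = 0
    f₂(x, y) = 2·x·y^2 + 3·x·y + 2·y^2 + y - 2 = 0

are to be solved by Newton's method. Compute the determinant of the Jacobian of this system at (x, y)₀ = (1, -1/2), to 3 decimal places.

1.000

J = [[4·x·y + 2·x + y^2 + 5, 2·x^2 + 2·x·y], [2·y^2 + 3·y, 4·x·y + 3·x + 4·y + 1]].
At the point, J = [[5.250, 1.000], [-1.000, 0.000]].
det J = 1.000.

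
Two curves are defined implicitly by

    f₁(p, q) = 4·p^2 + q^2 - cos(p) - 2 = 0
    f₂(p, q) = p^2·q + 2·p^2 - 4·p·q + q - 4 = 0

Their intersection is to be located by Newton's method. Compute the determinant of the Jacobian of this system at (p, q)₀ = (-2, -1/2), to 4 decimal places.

J = [[8·p + sin(p), 2·q], [2·p·q + 4·p - 4·q, p^2 - 4·p + 1]].
At the point, J = [[-16.909297, -1.0000], [-4.0000, 13.0000]].
det J = -223.8209.

-223.8209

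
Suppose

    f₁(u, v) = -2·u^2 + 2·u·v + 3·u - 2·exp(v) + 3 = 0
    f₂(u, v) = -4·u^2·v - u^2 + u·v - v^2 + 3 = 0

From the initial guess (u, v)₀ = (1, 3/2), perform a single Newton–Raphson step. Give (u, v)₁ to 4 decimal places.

(0.7850, 1.1563)

At (1, 3/2): F = (-1.963378, -4.7500).
Jacobian J = [[-4·u + 2·v + 3, 2·u - 2·exp(v)], [-8·u·v - 2·u + v, -4·u^2 + u - 2·v]].
At the point, J = [[2.0000, -6.963378], [-12.5000, -6.0000]] (det J = -99.042227).
Solving J·Δ = −F gives Δ = (-0.2150, -0.3437).
Then the next iterate is (u, v)₁ = (0.7850, 1.1563).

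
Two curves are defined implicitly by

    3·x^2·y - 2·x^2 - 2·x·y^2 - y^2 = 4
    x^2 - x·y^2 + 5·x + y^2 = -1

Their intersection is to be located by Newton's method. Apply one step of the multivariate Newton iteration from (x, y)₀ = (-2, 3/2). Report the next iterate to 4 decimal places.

At (-2, 3/2): F = (12.7500, 1.7500).
Jacobian J = [[6·x·y - 4·x - 2·y^2, 3·x^2 - 4·x·y - 2·y], [2·x - y^2 + 5, -2·x·y + 2·y]].
At the point, J = [[-14.5000, 21.0000], [-1.2500, 9.0000]] (det J = -104.2500).
Solving J·Δ = −F gives Δ = (0.7482, -0.0905).
Then the next iterate is (x, y)₁ = (-1.2518, 1.4095).

(-1.2518, 1.4095)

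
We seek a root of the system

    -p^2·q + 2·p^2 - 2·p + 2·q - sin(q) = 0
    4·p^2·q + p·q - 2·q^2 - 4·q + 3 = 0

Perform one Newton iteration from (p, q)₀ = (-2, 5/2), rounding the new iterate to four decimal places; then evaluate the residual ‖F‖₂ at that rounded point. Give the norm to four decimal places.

At (-2, 5/2): F = (6.401528, 15.5000).
Jacobian J = [[-2·p·q + 4·p - 2, -p^2 - cos(q) + 2], [8·p·q + q, 4·p^2 + p - 4·q - 4]].
At the point, J = [[0.0000, -1.198856], [-37.5000, 0.0000]] (det J = -44.957114).
Solving J·Δ = −F gives Δ = (0.4133, 5.3397).
Then the next iterate is (p, q)₁ = (-1.5867, 7.8397).
Re-evaluating at (-1.5867, 7.8397): F = (3.150775, -84.770400), so ‖F‖₂ = 84.8289.

84.8289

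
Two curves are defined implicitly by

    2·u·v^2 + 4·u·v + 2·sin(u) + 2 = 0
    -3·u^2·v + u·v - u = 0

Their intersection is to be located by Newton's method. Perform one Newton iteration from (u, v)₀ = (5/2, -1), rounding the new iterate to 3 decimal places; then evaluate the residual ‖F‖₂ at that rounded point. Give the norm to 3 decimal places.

At (5/2, -1): F = (-1.80306, 13.750).
Jacobian J = [[2·v^2 + 4·v + 2·cos(u), 4·u·v + 4·u], [-6·u·v + v - 1, -3·u^2 + u]].
At the point, J = [[-3.60229, 0.000], [13.000, -16.250]] (det J = 58.53717).
Solving J·Δ = −F gives Δ = (-0.501, 0.446).
Then the next iterate is (u, v)₁ = (1.999, -0.554).
Re-evaluating at (1.999, -0.554): F = (0.61669, 3.53491), so ‖F‖₂ = 3.588.

3.588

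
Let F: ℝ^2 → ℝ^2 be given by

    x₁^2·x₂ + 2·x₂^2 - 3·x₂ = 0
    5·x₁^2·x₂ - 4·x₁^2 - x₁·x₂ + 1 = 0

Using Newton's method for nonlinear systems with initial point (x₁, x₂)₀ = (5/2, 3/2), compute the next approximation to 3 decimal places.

(1.130, 1.597)

At (5/2, 3/2): F = (9.375, 19.125).
Jacobian J = [[2·x₁·x₂, x₁^2 + 4·x₂ - 3], [10·x₁·x₂ - 8·x₁ - x₂, 5·x₁^2 - x₁]].
At the point, J = [[7.500, 9.250], [16.000, 28.750]] (det J = 67.625).
Solving J·Δ = −F gives Δ = (-1.370, 0.097).
Then the next iterate is (x₁, x₂)₁ = (1.130, 1.597).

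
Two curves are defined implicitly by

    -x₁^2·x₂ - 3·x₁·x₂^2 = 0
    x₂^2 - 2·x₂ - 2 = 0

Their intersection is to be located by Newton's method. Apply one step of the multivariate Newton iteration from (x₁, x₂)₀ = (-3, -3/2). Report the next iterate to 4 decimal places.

(-2.3429, -0.8500)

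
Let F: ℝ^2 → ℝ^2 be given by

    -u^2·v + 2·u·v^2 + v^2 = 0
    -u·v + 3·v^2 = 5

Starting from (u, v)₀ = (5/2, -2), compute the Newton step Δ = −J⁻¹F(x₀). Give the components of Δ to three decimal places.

(-0.829, 0.713)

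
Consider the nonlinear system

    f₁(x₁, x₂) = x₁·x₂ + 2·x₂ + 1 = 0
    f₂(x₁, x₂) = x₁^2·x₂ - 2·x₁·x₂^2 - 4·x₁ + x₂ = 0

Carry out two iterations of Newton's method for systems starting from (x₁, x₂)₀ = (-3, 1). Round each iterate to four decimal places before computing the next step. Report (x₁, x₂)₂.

(-4.6196, -0.2960)

At (-3, 1): F = (0.0000, 28.0000).
Jacobian J = [[x₂, x₁ + 2], [2·x₁·x₂ - 2·x₂^2 - 4, x₁^2 - 4·x₁·x₂ + 1]].
At the point, J = [[1.0000, -1.0000], [-12.0000, 22.0000]] (det J = 10.0000).
Solving J·Δ = −F gives Δ = (-2.8000, -2.8000).
Then the next iterate is (x₁, x₂)₁ = (-5.8000, -1.8000).
Round to (-5.8000, -1.8000) and repeat: F = (7.8400, -1.5680), J = [[-1.8000, -3.8000], [10.4000, -7.1200]].
Δ = (1.1804, 1.5040), so (x₁, x₂)₂ = (-4.6196, -0.2960).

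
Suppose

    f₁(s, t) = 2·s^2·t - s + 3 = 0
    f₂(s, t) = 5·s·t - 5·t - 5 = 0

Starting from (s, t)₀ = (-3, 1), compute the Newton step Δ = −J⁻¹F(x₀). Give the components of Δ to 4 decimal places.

At (-3, 1): F = (24.0000, -25.0000).
Jacobian J = [[4·s·t - 1, 2·s^2], [5·t, 5·s - 5]].
At the point, J = [[-13.0000, 18.0000], [5.0000, -20.0000]] (det J = 170.0000).
Solving J·Δ = −F gives Δ = (0.1765, -1.2059).

(0.1765, -1.2059)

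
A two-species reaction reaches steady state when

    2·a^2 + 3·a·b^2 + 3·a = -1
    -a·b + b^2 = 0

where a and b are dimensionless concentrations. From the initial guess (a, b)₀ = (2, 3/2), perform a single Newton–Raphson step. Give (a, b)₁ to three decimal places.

At (2, 3/2): F = (28.500, -0.750).
Jacobian J = [[4·a + 3·b^2 + 3, 6·a·b], [-b, -a + 2·b]].
At the point, J = [[17.750, 18.000], [-1.500, 1.000]] (det J = 44.750).
Solving J·Δ = −F gives Δ = (-0.939, -0.658).
Then the next iterate is (a, b)₁ = (1.061, 0.842).

(1.061, 0.842)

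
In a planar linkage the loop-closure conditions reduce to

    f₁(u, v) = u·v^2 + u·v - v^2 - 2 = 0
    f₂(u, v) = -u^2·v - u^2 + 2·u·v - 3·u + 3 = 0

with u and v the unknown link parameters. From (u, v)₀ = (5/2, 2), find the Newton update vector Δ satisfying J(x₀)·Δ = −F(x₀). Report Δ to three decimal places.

(-0.909, -0.417)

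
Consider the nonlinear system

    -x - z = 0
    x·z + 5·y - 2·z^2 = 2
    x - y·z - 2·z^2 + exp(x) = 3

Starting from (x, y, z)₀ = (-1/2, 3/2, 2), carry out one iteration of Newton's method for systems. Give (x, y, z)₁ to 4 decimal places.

(-0.7650, 0.2065, 0.7650)

At (-1/2, 3/2, 2): F = (-1.5000, -3.5000, -13.893469).
Jacobian J = [[-1, 0, -1], [z, 5, x - 4·z], [exp(x) + 1, -z, -y - 4·z]].
At the point, J = [[-1.0000, 0.0000, -1.0000], [2.0000, 5.0000, -8.5000], [1.606531, -2.0000, -9.5000]] (det J = 76.532653).
Solving J·Δ = −F gives Δ = (-0.2650, -1.2935, -1.2350).
Then the next iterate is (x, y, z)₁ = (-0.7650, 0.2065, 0.7650).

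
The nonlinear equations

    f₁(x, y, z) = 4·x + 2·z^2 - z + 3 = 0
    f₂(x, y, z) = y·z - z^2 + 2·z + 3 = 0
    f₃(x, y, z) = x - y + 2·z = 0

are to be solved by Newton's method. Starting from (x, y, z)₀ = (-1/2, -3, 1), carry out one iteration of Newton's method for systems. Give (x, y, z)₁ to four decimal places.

(-3.1429, 4.5714, 3.8571)

At (-1/2, -3, 1): F = (2.0000, 1.0000, 4.5000).
Jacobian J = [[4, 0, 4·z - 1], [0, z, y - 2·z + 2], [1, -1, 2]].
At the point, J = [[4.0000, 0.0000, 3.0000], [0.0000, 1.0000, -3.0000], [1.0000, -1.0000, 2.0000]] (det J = -7.0000).
Solving J·Δ = −F gives Δ = (-2.6429, 7.5714, 2.8571).
Then the next iterate is (x, y, z)₁ = (-3.1429, 4.5714, 3.8571).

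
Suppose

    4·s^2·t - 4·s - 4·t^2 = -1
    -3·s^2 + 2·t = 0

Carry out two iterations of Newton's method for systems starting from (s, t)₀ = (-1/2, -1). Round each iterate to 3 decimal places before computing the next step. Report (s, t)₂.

At (-1/2, -1): F = (-2.000, -2.750).
Jacobian J = [[8·s·t - 4, 4·s^2 - 8·t], [-6·s, 2]].
At the point, J = [[0.000, 9.000], [3.000, 2.000]] (det J = -27.000).
Solving J·Δ = −F gives Δ = (0.769, 0.222).
Then the next iterate is (s, t)₁ = (0.269, -0.778).
Round to (0.269, -0.778) and repeat: F = (-2.72232, -1.77308), J = [[-5.67426, 6.51344], [-1.614, 2.000]].
Δ = (7.303, 6.780), so (s, t)₂ = (7.572, 6.002).

(7.572, 6.002)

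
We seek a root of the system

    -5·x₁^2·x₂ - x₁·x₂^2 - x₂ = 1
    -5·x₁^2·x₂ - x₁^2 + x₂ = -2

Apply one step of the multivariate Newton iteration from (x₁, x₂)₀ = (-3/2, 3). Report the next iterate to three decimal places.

At (-3/2, 3): F = (-24.250, -31.000).
Jacobian J = [[-10·x₁·x₂ - x₂^2, -5·x₁^2 - 2·x₁·x₂ - 1], [-10·x₁·x₂ - 2·x₁, -5·x₁^2 + 1]].
At the point, J = [[36.000, -3.250], [48.000, -10.250]] (det J = -213.000).
Solving J·Δ = −F gives Δ = (0.694, 0.225).
Then the next iterate is (x₁, x₂)₁ = (-0.806, 3.225).

(-0.806, 3.225)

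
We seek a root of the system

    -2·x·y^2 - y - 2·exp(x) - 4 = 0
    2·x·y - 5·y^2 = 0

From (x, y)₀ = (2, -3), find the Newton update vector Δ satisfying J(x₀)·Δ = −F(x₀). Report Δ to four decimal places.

At (2, -3): F = (-51.778112, -57.0000).
Jacobian J = [[-2·y^2 - 2·exp(x), -4·x·y - 1], [2·y, 2·x - 10·y]].
At the point, J = [[-32.778112, 23.0000], [-6.0000, 34.0000]] (det J = -976.455815).
Solving J·Δ = −F gives Δ = (-0.4603, 1.5952).

(-0.4603, 1.5952)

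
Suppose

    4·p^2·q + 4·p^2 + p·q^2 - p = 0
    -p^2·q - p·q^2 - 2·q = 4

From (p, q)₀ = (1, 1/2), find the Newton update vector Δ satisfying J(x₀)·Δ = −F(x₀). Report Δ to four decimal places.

At (1, 1/2): F = (5.2500, -5.7500).
Jacobian J = [[8·p·q + 8·p + q^2 - 1, 4·p^2 + 2·p·q], [-2·p·q - q^2, -p^2 - 2·p·q - 2]].
At the point, J = [[11.2500, 5.0000], [-1.2500, -4.0000]] (det J = -38.7500).
Solving J·Δ = −F gives Δ = (0.2000, -1.5000).

(0.2000, -1.5000)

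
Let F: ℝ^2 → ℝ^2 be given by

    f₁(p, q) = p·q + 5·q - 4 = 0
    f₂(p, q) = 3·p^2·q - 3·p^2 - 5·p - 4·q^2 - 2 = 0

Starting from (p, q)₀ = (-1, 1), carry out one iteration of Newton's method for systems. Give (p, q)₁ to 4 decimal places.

At (-1, 1): F = (0.0000, -1.0000).
Jacobian J = [[q, p + 5], [6·p·q - 6·p - 5, 3·p^2 - 8·q]].
At the point, J = [[1.0000, 4.0000], [-5.0000, -5.0000]] (det J = 15.0000).
Solving J·Δ = −F gives Δ = (-0.2667, 0.0667).
Then the next iterate is (p, q)₁ = (-1.2667, 1.0667).

(-1.2667, 1.0667)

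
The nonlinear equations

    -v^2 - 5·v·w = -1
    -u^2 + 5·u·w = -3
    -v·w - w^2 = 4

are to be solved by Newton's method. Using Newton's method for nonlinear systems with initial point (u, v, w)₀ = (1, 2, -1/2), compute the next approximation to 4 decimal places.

(0.2265, 7.3077, -1.0962)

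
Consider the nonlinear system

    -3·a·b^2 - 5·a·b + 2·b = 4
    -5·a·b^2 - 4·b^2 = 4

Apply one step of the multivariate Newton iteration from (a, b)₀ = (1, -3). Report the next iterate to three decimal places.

At (1, -3): F = (-22.000, -85.000).
Jacobian J = [[-3·b^2 - 5·b, -6·a·b - 5·a + 2], [-5·b^2, -10·a·b - 8·b]].
At the point, J = [[-12.000, 15.000], [-45.000, 54.000]] (det J = 27.000).
Solving J·Δ = −F gives Δ = (-3.222, -1.111).
Then the next iterate is (a, b)₁ = (-2.222, -4.111).

(-2.222, -4.111)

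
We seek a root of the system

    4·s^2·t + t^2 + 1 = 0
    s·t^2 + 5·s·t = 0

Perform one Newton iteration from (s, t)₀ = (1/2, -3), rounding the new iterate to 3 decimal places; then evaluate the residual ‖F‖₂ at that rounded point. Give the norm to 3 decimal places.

1.190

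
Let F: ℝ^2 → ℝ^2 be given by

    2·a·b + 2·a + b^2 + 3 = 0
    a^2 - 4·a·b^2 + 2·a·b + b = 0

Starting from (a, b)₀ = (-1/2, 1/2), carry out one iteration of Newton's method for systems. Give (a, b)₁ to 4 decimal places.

(-1.0833, -0.1667)

At (-1/2, 1/2): F = (1.7500, 0.7500).
Jacobian J = [[2·b + 2, 2·a + 2·b], [2·a - 4·b^2 + 2·b, -8·a·b + 2·a + 1]].
At the point, J = [[3.0000, 0.0000], [-1.0000, 2.0000]] (det J = 6.0000).
Solving J·Δ = −F gives Δ = (-0.5833, -0.6667).
Then the next iterate is (a, b)₁ = (-1.0833, -0.1667).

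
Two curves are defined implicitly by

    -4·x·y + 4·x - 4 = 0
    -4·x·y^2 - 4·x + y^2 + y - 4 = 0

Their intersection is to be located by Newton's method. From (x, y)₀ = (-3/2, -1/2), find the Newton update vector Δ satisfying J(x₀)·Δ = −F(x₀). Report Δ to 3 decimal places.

(9.750, -7.583)

At (-3/2, -1/2): F = (-13.000, 3.250).
Jacobian J = [[-4·y + 4, -4·x], [-4·y^2 - 4, -8·x·y + 2·y + 1]].
At the point, J = [[6.000, 6.000], [-5.000, -6.000]] (det J = -6.000).
Solving J·Δ = −F gives Δ = (9.750, -7.583).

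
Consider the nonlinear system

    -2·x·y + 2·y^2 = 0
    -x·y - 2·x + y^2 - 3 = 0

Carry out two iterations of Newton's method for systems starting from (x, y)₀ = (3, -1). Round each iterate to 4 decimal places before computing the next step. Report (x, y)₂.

(-1.5000, -1.7286)

At (3, -1): F = (8.0000, -5.0000).
Jacobian J = [[-2·y, -2·x + 4·y], [-y - 2, -x + 2·y]].
At the point, J = [[2.0000, -10.0000], [-1.0000, -5.0000]] (det J = -20.0000).
Solving J·Δ = −F gives Δ = (-4.5000, -0.1000).
Then the next iterate is (x, y)₁ = (-1.5000, -1.1000).
Round to (-1.5000, -1.1000) and repeat: F = (-0.8800, -0.4400), J = [[2.2000, -1.4000], [-0.9000, -0.7000]].
Δ = (0.0000, -0.6286), so (x, y)₂ = (-1.5000, -1.7286).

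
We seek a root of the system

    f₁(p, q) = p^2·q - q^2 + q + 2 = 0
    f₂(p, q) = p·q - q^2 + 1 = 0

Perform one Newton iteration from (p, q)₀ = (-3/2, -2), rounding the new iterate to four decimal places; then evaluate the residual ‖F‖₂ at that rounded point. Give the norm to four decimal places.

2.3176

At (-3/2, -2): F = (-8.5000, 0.0000).
Jacobian J = [[2·p·q, p^2 - 2·q + 1], [q, p - 2·q]].
At the point, J = [[6.0000, 7.2500], [-2.0000, 2.5000]] (det J = 29.5000).
Solving J·Δ = −F gives Δ = (0.7203, 0.5763).
Then the next iterate is (p, q)₁ = (-0.7797, -1.4237).
Re-evaluating at (-0.7797, -1.4237): F = (-2.316135, 0.083137), so ‖F‖₂ = 2.3176.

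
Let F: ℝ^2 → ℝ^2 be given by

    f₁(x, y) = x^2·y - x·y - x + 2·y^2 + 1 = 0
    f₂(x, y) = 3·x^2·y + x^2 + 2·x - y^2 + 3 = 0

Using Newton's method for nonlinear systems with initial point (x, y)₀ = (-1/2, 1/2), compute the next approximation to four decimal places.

At (-1/2, 1/2): F = (2.3750, 2.3750).
Jacobian J = [[2·x·y - y - 1, x^2 - x + 4·y], [6·x·y + 2·x + 2, 3·x^2 - 2·y]].
At the point, J = [[-2.0000, 2.7500], [-0.5000, -0.2500]] (det J = 1.8750).
Solving J·Δ = −F gives Δ = (3.8000, 1.9000).
Then the next iterate is (x, y)₁ = (3.3000, 2.4000).

(3.3000, 2.4000)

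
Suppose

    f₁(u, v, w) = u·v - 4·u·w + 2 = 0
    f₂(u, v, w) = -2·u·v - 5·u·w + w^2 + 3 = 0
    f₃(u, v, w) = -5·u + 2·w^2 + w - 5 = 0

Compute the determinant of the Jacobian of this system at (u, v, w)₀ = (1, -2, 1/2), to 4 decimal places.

J = [[v - 4·w, u, -4·u], [-2·v - 5·w, -2·u, -5·u + 2·w], [-5, 0, 4·w + 1]].
At the point, J = [[-4.0000, 1.0000, -4.0000], [1.5000, -2.0000, -4.0000], [-5.0000, 0.0000, 3.0000]].
det J = 79.5000.

79.5000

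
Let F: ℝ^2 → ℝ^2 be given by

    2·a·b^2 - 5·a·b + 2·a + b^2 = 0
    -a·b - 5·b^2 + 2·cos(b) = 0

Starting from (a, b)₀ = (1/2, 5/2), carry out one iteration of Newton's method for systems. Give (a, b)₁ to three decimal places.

At (1/2, 5/2): F = (7.250, -34.10229).
Jacobian J = [[2·b^2 - 5·b + 2, 4·a·b - 5·a + 2·b], [-b, -a - 10·b - 2·sin(b)]].
At the point, J = [[2.000, 7.500], [-2.500, -26.69694]] (det J = -34.64389).
Solving J·Δ = −F gives Δ = (1.796, -1.446).
Then the next iterate is (a, b)₁ = (2.296, 1.054).

(2.296, 1.054)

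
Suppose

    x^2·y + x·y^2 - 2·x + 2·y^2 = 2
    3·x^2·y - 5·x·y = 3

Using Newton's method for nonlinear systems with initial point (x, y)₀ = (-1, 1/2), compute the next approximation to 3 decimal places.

(-0.636, 0.625)

At (-1, 1/2): F = (0.750, 1.000).
Jacobian J = [[2·x·y + y^2 - 2, x^2 + 2·x·y + 4·y], [6·x·y - 5·y, 3·x^2 - 5·x]].
At the point, J = [[-2.750, 2.000], [-5.500, 8.000]] (det J = -11.000).
Solving J·Δ = −F gives Δ = (0.364, 0.125).
Then the next iterate is (x, y)₁ = (-0.636, 0.625).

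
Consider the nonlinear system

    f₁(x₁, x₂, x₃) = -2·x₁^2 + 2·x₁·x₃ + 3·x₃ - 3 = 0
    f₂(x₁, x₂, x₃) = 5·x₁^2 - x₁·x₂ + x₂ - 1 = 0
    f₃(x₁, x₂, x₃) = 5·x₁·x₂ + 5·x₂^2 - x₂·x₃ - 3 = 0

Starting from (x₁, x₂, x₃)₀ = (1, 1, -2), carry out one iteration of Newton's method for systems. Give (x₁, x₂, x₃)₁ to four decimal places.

At (1, 1, -2): F = (-15.0000, 4.0000, 9.0000).
Jacobian J = [[-4·x₁ + 2·x₃, 0, 2·x₁ + 3], [10·x₁ - x₂, -x₁ + 1, 0], [5·x₂, 5·x₁ + 10·x₂ - x₃, -x₂]].
At the point, J = [[-8.0000, 0.0000, 5.0000], [9.0000, 0.0000, 0.0000], [5.0000, 17.0000, -1.0000]] (det J = 765.0000).
Solving J·Δ = −F gives Δ = (-0.4444, -0.2641, 2.2889).
Then the next iterate is (x₁, x₂, x₃)₁ = (0.5556, 0.7359, 0.2889).

(0.5556, 0.7359, 0.2889)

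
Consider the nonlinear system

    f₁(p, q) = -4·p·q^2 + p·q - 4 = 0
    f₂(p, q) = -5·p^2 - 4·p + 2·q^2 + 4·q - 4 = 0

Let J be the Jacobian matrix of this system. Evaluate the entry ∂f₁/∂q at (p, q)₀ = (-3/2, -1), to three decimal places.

-13.500

∂f₁/∂q = -8·p·q + p.
At (-3/2, -1) this is -13.500.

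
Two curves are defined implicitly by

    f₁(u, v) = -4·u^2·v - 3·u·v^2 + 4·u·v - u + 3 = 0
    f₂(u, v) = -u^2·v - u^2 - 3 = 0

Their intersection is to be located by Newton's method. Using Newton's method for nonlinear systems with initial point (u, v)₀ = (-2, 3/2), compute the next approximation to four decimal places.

At (-2, 3/2): F = (-17.5000, -13.0000).
Jacobian J = [[-8·u·v - 3·v^2 + 4·v - 1, -4·u^2 - 6·u·v + 4·u], [-2·u·v - 2·u, -u^2]].
At the point, J = [[22.2500, -6.0000], [10.0000, -4.0000]] (det J = -29.0000).
Solving J·Δ = −F gives Δ = (-0.2759, -3.9397).
Then the next iterate is (u, v)₁ = (-2.2759, -2.4397).

(-2.2759, -2.4397)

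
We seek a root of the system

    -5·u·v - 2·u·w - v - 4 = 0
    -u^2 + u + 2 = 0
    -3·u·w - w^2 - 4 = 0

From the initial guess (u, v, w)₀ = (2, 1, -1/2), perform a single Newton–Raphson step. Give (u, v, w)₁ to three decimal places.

At (2, 1, -1/2): F = (-13.000, 0.000, -1.250).
Jacobian J = [[-5·v - 2·w, -5·u - 1, -2·u], [-2·u + 1, 0, 0], [-3·w, 0, -3·u - 2·w]].
At the point, J = [[-4.000, -11.000, -4.000], [-3.000, 0.000, 0.000], [1.500, 0.000, -5.000]] (det J = 165.000).
Solving J·Δ = −F gives Δ = (0.000, -1.091, -0.250).
Then the next iterate is (u, v, w)₁ = (2.000, -0.091, -0.750).

(2.000, -0.091, -0.750)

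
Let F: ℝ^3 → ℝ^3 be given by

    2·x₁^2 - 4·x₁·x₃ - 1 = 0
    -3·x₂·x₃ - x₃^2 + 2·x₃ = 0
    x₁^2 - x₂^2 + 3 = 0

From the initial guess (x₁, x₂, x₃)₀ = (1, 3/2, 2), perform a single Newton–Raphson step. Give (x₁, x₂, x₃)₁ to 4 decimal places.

At (1, 3/2, 2): F = (-7.0000, -9.0000, 1.7500).
Jacobian J = [[4·x₁ - 4·x₃, 0, -4·x₁], [0, -3·x₃, -3·x₂ - 2·x₃ + 2], [2·x₁, -2·x₂, 0]].
At the point, J = [[-4.0000, 0.0000, -4.0000], [0.0000, -6.0000, -6.5000], [2.0000, -3.0000, 0.0000]] (det J = 30.0000).
Solving J·Δ = −F gives Δ = (0.4500, 0.8833, -2.2000).
Then the next iterate is (x₁, x₂, x₃)₁ = (1.4500, 2.3833, -0.2000).

(1.4500, 2.3833, -0.2000)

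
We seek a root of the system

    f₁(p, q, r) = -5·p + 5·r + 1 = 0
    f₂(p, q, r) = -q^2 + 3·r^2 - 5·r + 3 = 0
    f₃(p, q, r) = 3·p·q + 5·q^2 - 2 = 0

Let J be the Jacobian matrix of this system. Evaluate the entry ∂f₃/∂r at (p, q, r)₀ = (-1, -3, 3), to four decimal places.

0.0000

∂f₃/∂r = 0.
At (-1, -3, 3) this is 0.0000.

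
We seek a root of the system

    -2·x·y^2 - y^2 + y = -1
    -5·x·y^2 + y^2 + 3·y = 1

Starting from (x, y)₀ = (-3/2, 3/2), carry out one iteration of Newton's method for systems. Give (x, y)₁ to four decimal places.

(-0.6692, 1.0341)

At (-3/2, 3/2): F = (7.0000, 22.6250).
Jacobian J = [[-2·y^2, -4·x·y - 2·y + 1], [-5·y^2, -10·x·y + 2·y + 3]].
At the point, J = [[-4.5000, 7.0000], [-11.2500, 28.5000]] (det J = -49.5000).
Solving J·Δ = −F gives Δ = (0.8308, -0.4659).
Then the next iterate is (x, y)₁ = (-0.6692, 1.0341).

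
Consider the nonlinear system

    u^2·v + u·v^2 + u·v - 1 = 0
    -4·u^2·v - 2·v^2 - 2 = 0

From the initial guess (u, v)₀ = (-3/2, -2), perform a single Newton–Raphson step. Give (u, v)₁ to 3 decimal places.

At (-3/2, -2): F = (-8.500, 8.000).
Jacobian J = [[2·u·v + v^2 + v, u^2 + 2·u·v + u], [-8·u·v, -4·u^2 - 4·v]].
At the point, J = [[8.000, 6.750], [-24.000, -1.000]] (det J = 154.000).
Solving J·Δ = −F gives Δ = (0.295, 0.909).
Then the next iterate is (u, v)₁ = (-1.205, -1.091).

(-1.205, -1.091)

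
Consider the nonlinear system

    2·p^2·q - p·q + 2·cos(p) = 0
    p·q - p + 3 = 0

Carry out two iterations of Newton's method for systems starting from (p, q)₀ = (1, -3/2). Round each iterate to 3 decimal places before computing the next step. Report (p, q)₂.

(0.821, -2.659)

At (1, -3/2): F = (-0.41940, 0.500).
Jacobian J = [[4·p·q - q - 2·sin(p), 2·p^2 - p], [q - 1, p]].
At the point, J = [[-6.18294, 1.000], [-2.500, 1.000]] (det J = -3.68294).
Solving J·Δ = −F gives Δ = (-0.250, -1.124).
Then the next iterate is (p, q)₁ = (0.750, -2.624).
Round to (0.750, -2.624) and repeat: F = (0.47938, 0.282), J = [[-6.61128, 0.375], [-3.624, 0.750]].
Δ = (0.071, -0.035), so (p, q)₂ = (0.821, -2.659).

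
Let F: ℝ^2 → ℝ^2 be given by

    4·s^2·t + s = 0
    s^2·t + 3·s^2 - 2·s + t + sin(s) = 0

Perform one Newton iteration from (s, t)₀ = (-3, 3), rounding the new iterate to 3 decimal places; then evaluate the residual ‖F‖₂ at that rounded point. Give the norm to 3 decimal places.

At (-3, 3): F = (105.000, 62.85888).
Jacobian J = [[8·s·t + 1, 4·s^2], [2·s·t + 6·s + cos(s) - 2, s^2 + 1]].
At the point, J = [[-71.000, 36.000], [-38.98999, 10.000]] (det J = 693.63973).
Solving J·Δ = −F gives Δ = (1.749, 0.532).
Then the next iterate is (s, t)₁ = (-1.251, 3.532).
Re-evaluating at (-1.251, 3.532): F = (20.85933, 15.30729), so ‖F‖₂ = 25.873.

25.873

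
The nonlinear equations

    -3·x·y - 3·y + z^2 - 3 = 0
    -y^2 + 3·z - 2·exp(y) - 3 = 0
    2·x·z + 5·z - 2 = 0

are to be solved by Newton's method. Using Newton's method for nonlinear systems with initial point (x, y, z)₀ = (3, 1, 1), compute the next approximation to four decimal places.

At (3, 1, 1): F = (-14.0000, -6.436564, 9.0000).
Jacobian J = [[-3·y, -3·x - 3, 2·z], [0, -2·y - 2·exp(y), 3], [2·z, 0, 2·x + 5]].
At the point, J = [[-3.0000, -12.0000, 2.0000], [0.0000, -7.436564, 3.0000], [2.0000, 0.0000, 11.0000]] (det J = 203.152855).
Solving J·Δ = −F gives Δ = (-0.5191, -1.1575, -0.7238).
Then the next iterate is (x, y, z)₁ = (2.4809, -0.1575, 0.2762).

(2.4809, -0.1575, 0.2762)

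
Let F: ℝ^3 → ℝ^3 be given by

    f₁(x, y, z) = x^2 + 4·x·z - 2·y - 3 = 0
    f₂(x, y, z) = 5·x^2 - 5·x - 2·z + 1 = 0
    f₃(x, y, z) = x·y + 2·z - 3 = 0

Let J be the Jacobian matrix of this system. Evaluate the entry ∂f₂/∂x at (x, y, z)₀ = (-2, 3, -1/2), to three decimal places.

∂f₂/∂x = 10·x - 5.
At (-2, 3, -1/2) this is -25.000.

-25.000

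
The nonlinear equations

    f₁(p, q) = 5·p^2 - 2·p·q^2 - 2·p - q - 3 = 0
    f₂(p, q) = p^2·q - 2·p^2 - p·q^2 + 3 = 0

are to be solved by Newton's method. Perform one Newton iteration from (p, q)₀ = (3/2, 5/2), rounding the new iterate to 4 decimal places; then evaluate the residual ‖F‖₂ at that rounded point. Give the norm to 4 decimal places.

3.3541

At (3/2, 5/2): F = (-16.0000, -5.2500).
Jacobian J = [[10·p - 2·q^2 - 2, -4·p·q - 1], [2·p·q - 4·p - q^2, p^2 - 2·p·q]].
At the point, J = [[0.5000, -16.0000], [-4.7500, -5.2500]] (det J = -78.6250).
Solving J·Δ = −F gives Δ = (0.0000, -1.0000).
Then the next iterate is (p, q)₁ = (1.5000, 1.5000).
Re-evaluating at (1.5000, 1.5000): F = (-3.0000, -1.5000), so ‖F‖₂ = 3.3541.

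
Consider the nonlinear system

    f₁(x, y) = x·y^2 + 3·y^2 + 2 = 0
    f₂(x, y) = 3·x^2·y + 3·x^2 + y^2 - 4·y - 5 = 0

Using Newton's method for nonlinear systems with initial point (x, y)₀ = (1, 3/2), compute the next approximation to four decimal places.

(1.2108, 0.5438)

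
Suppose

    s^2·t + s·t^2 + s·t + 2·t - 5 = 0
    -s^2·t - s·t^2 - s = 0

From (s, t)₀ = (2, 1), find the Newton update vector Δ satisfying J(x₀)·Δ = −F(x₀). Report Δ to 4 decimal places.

(-2.3333, 0.7500)

At (2, 1): F = (5.0000, -8.0000).
Jacobian J = [[2·s·t + t^2 + t, s^2 + 2·s·t + s + 2], [-2·s·t - t^2 - 1, -s^2 - 2·s·t]].
At the point, J = [[6.0000, 12.0000], [-6.0000, -8.0000]] (det J = 24.0000).
Solving J·Δ = −F gives Δ = (-2.3333, 0.7500).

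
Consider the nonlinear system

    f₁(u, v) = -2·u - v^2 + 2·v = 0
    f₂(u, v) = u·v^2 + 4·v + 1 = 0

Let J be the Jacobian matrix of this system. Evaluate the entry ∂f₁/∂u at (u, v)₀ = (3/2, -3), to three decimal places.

∂f₁/∂u = -2.
At (3/2, -3) this is -2.000.

-2.000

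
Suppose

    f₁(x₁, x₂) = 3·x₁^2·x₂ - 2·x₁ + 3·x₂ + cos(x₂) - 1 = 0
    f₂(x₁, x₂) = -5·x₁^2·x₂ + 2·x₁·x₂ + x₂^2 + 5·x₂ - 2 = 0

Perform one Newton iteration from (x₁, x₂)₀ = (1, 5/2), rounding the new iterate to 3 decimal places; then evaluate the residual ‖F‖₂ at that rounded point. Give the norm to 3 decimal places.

2.217

At (1, 5/2): F = (11.19886, 9.250).
Jacobian J = [[6·x₁·x₂ - 2, 3·x₁^2 - sin(x₂) + 3], [-10·x₁·x₂ + 2·x₂, -5·x₁^2 + 2·x₁ + 2·x₂ + 5]].
At the point, J = [[13.000, 5.40153], [-20.000, 7.000]] (det J = 199.03056).
Solving J·Δ = −F gives Δ = (-0.143, -1.730).
Then the next iterate is (x₁, x₂)₁ = (0.857, 0.770).
Re-evaluating at (0.857, 0.770): F = (2.01049, 0.93505), so ‖F‖₂ = 2.217.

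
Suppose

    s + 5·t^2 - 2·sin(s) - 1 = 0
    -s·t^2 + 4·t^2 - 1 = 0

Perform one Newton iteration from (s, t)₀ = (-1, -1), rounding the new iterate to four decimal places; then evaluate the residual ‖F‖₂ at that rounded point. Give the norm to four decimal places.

0.8463

At (-1, -1): F = (4.682942, 4.0000).
Jacobian J = [[-2·cos(s) + 1, 10·t], [-t^2, -2·s·t + 8·t]].
At the point, J = [[-0.080605, -10.0000], [-1.0000, -10.0000]] (det J = -9.193954).
Solving J·Δ = −F gives Δ = (-0.7428, 0.4743).
Then the next iterate is (s, t)₁ = (-1.7428, -0.5257).
Re-evaluating at (-1.7428, -0.5257): F = (0.609490, 0.587083), so ‖F‖₂ = 0.8463.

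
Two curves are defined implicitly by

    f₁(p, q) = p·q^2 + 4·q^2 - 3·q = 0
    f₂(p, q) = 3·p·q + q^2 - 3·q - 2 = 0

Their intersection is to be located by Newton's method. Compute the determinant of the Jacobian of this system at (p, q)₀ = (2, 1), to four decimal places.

J = [[q^2, 2·p·q + 8·q - 3], [3·q, 3·p + 2·q - 3]].
At the point, J = [[1.0000, 9.0000], [3.0000, 5.0000]].
det J = -22.0000.

-22.0000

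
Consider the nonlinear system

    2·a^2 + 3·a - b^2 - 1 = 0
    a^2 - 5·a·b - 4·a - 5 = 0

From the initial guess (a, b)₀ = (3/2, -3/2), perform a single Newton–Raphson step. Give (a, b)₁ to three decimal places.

At (3/2, -3/2): F = (5.750, 2.500).
Jacobian J = [[4·a + 3, -2·b], [2·a - 5·b - 4, -5·a]].
At the point, J = [[9.000, 3.000], [6.500, -7.500]] (det J = -87.000).
Solving J·Δ = −F gives Δ = (-0.582, -0.171).
Then the next iterate is (a, b)₁ = (0.918, -1.671).

(0.918, -1.671)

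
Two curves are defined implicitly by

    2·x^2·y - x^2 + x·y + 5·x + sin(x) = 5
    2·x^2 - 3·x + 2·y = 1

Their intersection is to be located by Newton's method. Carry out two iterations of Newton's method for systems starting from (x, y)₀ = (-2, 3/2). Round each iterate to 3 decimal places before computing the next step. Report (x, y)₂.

At (-2, 3/2): F = (-10.90930, 16.000).
Jacobian J = [[4·x·y - 2·x + y + cos(x) + 5, 2·x^2 + x], [4·x - 3, 2]].
At the point, J = [[-1.91615, 6.000], [-11.000, 2.000]] (det J = 62.16771).
Solving J·Δ = −F gives Δ = (1.895, 2.423).
Then the next iterate is (x, y)₁ = (-0.105, 3.923).
Round to (-0.105, 3.923) and repeat: F = (-5.96625, 7.18305), J = [[8.47983, -0.08295], [-3.420, 2.000]].
Δ = (0.680, -2.429), so (x, y)₂ = (0.575, 1.494).

(0.575, 1.494)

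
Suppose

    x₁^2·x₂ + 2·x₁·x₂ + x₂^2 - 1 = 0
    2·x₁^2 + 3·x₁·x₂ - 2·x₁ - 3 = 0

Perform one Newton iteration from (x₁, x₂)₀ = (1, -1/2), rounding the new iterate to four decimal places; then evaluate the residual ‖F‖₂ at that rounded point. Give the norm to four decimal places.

4.3544

At (1, -1/2): F = (-2.2500, -4.5000).
Jacobian J = [[2·x₁·x₂ + 2·x₂, x₁^2 + 2·x₁ + 2·x₂], [4·x₁ + 3·x₂ - 2, 3·x₁]].
At the point, J = [[-2.0000, 2.0000], [0.5000, 3.0000]] (det J = -7.0000).
Solving J·Δ = −F gives Δ = (0.3214, 1.4464).
Then the next iterate is (x₁, x₂)₁ = (1.3214, 0.9464).
Re-evaluating at (1.3214, 0.9464): F = (4.049326, 1.601115), so ‖F‖₂ = 4.3544.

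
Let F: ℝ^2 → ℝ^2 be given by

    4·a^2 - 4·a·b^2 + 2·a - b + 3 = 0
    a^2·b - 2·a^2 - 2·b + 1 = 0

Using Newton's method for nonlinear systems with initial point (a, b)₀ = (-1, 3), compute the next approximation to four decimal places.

(-1.6136, 0.2273)

At (-1, 3): F = (38.0000, -4.0000).
Jacobian J = [[8·a - 4·b^2 + 2, -8·a·b - 1], [2·a·b - 4·a, a^2 - 2]].
At the point, J = [[-42.0000, 23.0000], [-2.0000, -1.0000]] (det J = 88.0000).
Solving J·Δ = −F gives Δ = (-0.6136, -2.7727).
Then the next iterate is (a, b)₁ = (-1.6136, 0.2273).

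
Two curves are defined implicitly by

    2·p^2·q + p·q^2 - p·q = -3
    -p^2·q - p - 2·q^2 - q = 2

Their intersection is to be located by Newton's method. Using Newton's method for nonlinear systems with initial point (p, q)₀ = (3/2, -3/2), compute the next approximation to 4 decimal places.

(1.5510, -0.4286)

At (3/2, -3/2): F = (1.8750, -3.1250).
Jacobian J = [[4·p·q + q^2 - q, 2·p^2 + 2·p·q - p], [-2·p·q - 1, -p^2 - 4·q - 1]].
At the point, J = [[-5.2500, -1.5000], [3.5000, 2.7500]] (det J = -9.1875).
Solving J·Δ = −F gives Δ = (0.0510, 1.0714).
Then the next iterate is (p, q)₁ = (1.5510, -0.4286).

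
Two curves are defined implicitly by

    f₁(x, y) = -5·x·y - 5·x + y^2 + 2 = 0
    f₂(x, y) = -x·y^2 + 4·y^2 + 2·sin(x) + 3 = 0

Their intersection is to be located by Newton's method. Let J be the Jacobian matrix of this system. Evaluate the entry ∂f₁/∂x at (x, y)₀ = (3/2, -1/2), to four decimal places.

-2.5000

∂f₁/∂x = -5·y - 5.
At (3/2, -1/2) this is -2.5000.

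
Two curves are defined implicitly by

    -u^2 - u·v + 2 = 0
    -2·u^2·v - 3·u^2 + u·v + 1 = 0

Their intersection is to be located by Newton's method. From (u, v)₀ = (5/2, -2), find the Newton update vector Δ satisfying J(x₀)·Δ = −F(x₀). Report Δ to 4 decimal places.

(0.0500, 0.2400)

At (5/2, -2): F = (0.7500, 2.2500).
Jacobian J = [[-2·u - v, -u], [-4·u·v - 6·u + v, -2·u^2 + u]].
At the point, J = [[-3.0000, -2.5000], [3.0000, -10.0000]] (det J = 37.5000).
Solving J·Δ = −F gives Δ = (0.0500, 0.2400).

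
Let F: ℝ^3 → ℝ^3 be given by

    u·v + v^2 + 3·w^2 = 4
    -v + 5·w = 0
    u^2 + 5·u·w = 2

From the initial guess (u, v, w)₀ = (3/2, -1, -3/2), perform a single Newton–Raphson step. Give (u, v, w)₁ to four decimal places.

(0.0612, -4.4831, -0.8966)

At (3/2, -1, -3/2): F = (2.2500, -6.5000, -11.0000).
Jacobian J = [[v, u + 2·v, 6·w], [0, -1, 5], [2·u + 5·w, 0, 5·u]].
At the point, J = [[-1.0000, -0.5000, -9.0000], [0.0000, -1.0000, 5.0000], [-4.5000, 0.0000, 7.5000]] (det J = 59.2500).
Solving J·Δ = −F gives Δ = (-1.4388, -3.4831, 0.6034).
Then the next iterate is (u, v, w)₁ = (0.0612, -4.4831, -0.8966).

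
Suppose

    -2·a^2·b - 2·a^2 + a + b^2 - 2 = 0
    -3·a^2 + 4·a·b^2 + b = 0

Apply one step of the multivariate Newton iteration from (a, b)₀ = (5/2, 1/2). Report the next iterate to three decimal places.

At (5/2, 1/2): F = (-18.000, -15.750).
Jacobian J = [[-4·a·b - 4·a + 1, -2·a^2 + 2·b], [-6·a + 4·b^2, 8·a·b + 1]].
At the point, J = [[-14.000, -11.500], [-14.000, 11.000]] (det J = -315.000).
Solving J·Δ = −F gives Δ = (-1.204, -0.100).
Then the next iterate is (a, b)₁ = (1.296, 0.400).

(1.296, 0.400)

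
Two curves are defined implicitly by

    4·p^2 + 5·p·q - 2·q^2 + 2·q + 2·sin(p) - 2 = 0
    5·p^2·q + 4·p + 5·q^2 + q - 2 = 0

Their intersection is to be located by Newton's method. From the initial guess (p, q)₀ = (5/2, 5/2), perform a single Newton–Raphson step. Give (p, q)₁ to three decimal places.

(0.999, 2.149)

At (5/2, 5/2): F = (47.94694, 119.875).
Jacobian J = [[8·p + 5·q + 2·cos(p), 5·p - 4·q + 2], [10·p·q + 4, 5·p^2 + 10·q + 1]].
At the point, J = [[30.89771, 4.500], [66.500, 57.250]] (det J = 1469.64406).
Solving J·Δ = −F gives Δ = (-1.501, -0.351).
Then the next iterate is (p, q)₁ = (0.999, 2.149).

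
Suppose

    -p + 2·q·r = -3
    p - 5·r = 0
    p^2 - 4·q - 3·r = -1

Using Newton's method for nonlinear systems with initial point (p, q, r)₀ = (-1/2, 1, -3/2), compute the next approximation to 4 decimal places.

At (-1/2, 1, -3/2): F = (0.5000, 7.0000, 1.7500).
Jacobian J = [[-1, 2·r, 2·q], [1, 0, -5], [2·p, -4, -3]].
At the point, J = [[-1.0000, -3.0000, 2.0000], [1.0000, 0.0000, -5.0000], [-1.0000, -4.0000, -3.0000]] (det J = -12.0000).
Solving J·Δ = −F gives Δ = (-8.5625, 2.8125, -0.3125).
Then the next iterate is (p, q, r)₁ = (-9.0625, 3.8125, -1.8125).

(-9.0625, 3.8125, -1.8125)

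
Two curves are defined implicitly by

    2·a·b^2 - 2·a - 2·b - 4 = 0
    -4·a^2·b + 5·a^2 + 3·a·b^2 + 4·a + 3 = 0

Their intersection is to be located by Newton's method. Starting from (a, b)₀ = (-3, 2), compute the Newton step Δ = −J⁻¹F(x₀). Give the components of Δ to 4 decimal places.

(0.0000, -1.0000)

At (-3, 2): F = (-26.0000, -72.0000).
Jacobian J = [[2·b^2 - 2, 4·a·b - 2], [-8·a·b + 10·a + 3·b^2 + 4, -4·a^2 + 6·a·b]].
At the point, J = [[6.0000, -26.0000], [34.0000, -72.0000]] (det J = 452.0000).
Solving J·Δ = −F gives Δ = (0.0000, -1.0000).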